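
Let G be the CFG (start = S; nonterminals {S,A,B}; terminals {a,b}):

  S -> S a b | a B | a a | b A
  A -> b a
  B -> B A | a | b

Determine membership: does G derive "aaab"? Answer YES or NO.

CNF form of G:
  S -> S X2 | T0 A | T1 B | T1 T1
  A -> T0 T1
  B -> B A | a | b
  T0 -> b
  T1 -> a
  X2 -> T1 T0

Fill CYK table bottom-up:
  T[0,0] 'a' = {B,T1}  orig:{B}
  T[1,1] 'a' = {B,T1}  orig:{B}
  T[2,2] 'a' = {B,T1}  orig:{B}
  T[3,3] 'b' = {B,T0}  orig:{B}
  T[0,1] 'aa' = {S}
  T[1,2] 'aa' = {S}
  T[2,3] 'ab' = {S,X2}  orig:{S}
  T[0,2] 'aaa' = ∅
  T[1,3] 'aab' = ∅
  T[0,3] 'aaab' = {S}

S ∈ T[0,3] ⇒ YES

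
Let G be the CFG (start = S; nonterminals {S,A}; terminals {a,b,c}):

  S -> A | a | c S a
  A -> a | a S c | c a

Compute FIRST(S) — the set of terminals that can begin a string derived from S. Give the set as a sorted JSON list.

FIRST sets, iterate to fixpoint:
[1]
  A via A→a: +{a}
  A via A→c a: +{c}
  S via S→A: +{a,c}
  S: {a,c}  A: {a,c}
[2] (stable)
  S: {a,c}  A: {a,c}

FIRST(S) = ["a", "c"]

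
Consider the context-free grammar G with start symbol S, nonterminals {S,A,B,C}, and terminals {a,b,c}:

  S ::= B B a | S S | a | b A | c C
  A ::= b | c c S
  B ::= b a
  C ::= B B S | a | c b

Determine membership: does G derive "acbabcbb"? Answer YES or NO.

CNF form of G:
  S -> B X5 | S S | T0 C | T1 A | a
  A -> T0 X3 | b
  B -> T1 T2
  C -> B X4 | T0 T1 | a
  T0 -> c
  T1 -> b
  T2 -> a
  X3 -> T0 S
  X4 -> B S
  X5 -> B T2

Fill CYK table bottom-up:
  T[0,0] 'a' = {C,S,T2}  orig:{C,S}
  T[1,1] 'c' = {T0}  orig:{}
  T[2,2] 'b' = {A,T1}  orig:{A}
  T[3,3] 'a' = {C,S,T2}  orig:{C,S}
  T[4,4] 'b' = {A,T1}  orig:{A}
  T[5,5] 'c' = {T0}  orig:{}
  T[6,6] 'b' = {A,T1}  orig:{A}
  T[7,7] 'b' = {A,T1}  orig:{A}
  T[0,1] 'ac' = ∅
  T[1,2] 'cb' = {C}
  T[2,3] 'ba' = {B}
  T[3,4] 'ab' = ∅
  T[4,5] 'bc' = ∅
  T[5,6] 'cb' = {C}
  T[6,7] 'bb' = {S}
  T[0,2] 'acb' = ∅
  T[1,3] 'cba' = ∅
  T[2,4] 'bab' = ∅
  T[3,5] 'abc' = ∅
  T[4,6] 'bcb' = ∅
  T[5,7] 'cbb' = {X3}  orig:{}
  T[0,3] 'acba' = ∅
  T[1,4] 'cbab' = ∅
  T[2,5] 'babc' = ∅
  T[3,6] 'abcb' = ∅
  T[4,7] 'bcbb' = ∅
  T[0,4] 'acbab' = ∅
  T[1,5] 'cbabc' = ∅
  T[2,6] 'babcb' = ∅
  T[3,7] 'abcbb' = ∅
  T[0,5] 'acbabc' = ∅
  T[1,6] 'cbabcb' = ∅
  T[2,7] 'babcbb' = ∅
  T[0,6] 'acbabcb' = ∅
  T[1,7] 'cbabcbb' = ∅
  T[0,7] 'acbabcbb' = ∅

S ∉ T[0,7] ⇒ NO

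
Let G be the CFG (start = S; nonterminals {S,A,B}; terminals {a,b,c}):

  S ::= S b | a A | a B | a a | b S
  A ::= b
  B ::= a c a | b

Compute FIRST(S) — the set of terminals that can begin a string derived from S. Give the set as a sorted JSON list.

FIRST sets, iterate to fixpoint:
iter 1:
  A via A→b: +{b}
  B via B→a c a: +{a}
  B via B→b: +{b}
  S via S→a A: +{a}
  S via S→b S: +{b}
  S: {a,b}  A: {b}  B: {a,b}
iter 2: done
  S: {a,b}  A: {b}  B: {a,b}

FIRST(S) = ["a", "b"]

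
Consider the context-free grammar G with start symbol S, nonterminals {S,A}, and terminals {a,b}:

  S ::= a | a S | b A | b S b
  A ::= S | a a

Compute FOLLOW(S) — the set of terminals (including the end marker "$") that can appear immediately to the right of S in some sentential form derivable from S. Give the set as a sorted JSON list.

FIRST iteration:
pass 1:
  A via A→a a: +{a}
  S via S→a: +{a}
  S via S→b A: +{b}
  FIRST[S]={a,b}  FIRST[A]={a}
pass 2:
  A via A→S: +{b}
  FIRST[S]={a,b}  FIRST[A]={a,b}
pass 3: — fixpoint
  FIRST[S]={a,b}  FIRST[A]={a,b}

FOLLOW iteration:
seed FOLLOW(S) with $
pass 1:
  S→b A: FOLLOW(A) ⊇ FOLLOW(S) ⊇ {$}; new: +{$}
  S→b S b: FOLLOW(S) ⊇ FIRST(b) = {b}; new: +{b}
  S: {$,b}  A: {$}
pass 2:
  S→b A: FOLLOW(A) ⊇ FOLLOW(S) ⊇ {$,b}; new: +{b}
  S: {$,b}  A: {$,b}
pass 3: (stable)
  S: {$,b}  A: {$,b}

FOLLOW(S) = ["$", "b"]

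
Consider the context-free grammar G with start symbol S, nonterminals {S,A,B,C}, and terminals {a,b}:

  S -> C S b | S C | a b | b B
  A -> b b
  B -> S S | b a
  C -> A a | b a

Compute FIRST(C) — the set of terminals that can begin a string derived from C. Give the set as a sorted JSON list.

FIRST iteration:
pass 1:
  A via A→b b: +{b}
  B via B→b a: +{b}
  C via C→A a: +{b}
  S via S→C S b: +{b}
  S via S→a b: +{a}
  FIRST(S)={a,b}  FIRST(A)={b}  FIRST(B)={b}  FIRST(C)={b}
pass 2:
  B via B→S S: +{a}
  FIRST(S)={a,b}  FIRST(A)={b}  FIRST(B)={a,b}  FIRST(C)={b}
pass 3: (stable)
  FIRST(S)={a,b}  FIRST(A)={b}  FIRST(B)={a,b}  FIRST(C)={b}

FIRST(C) = ["b"]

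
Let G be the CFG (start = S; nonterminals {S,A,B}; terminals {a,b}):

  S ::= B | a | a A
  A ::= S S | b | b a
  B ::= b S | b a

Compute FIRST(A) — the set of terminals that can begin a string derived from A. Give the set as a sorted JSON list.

FIRST iteration:
round 1:
  A via A→b: +{b}
  B via B→b S: +{b}
  S via S→B: +{b}
  S via S→a: +{a}
  FIRST[S]={a,b}  FIRST[A]={b}  FIRST[B]={b}
round 2:
  A via A→S S: +{a}
  FIRST[S]={a,b}  FIRST[A]={a,b}  FIRST[B]={b}
round 3: — fixpoint
  FIRST[S]={a,b}  FIRST[A]={a,b}  FIRST[B]={b}

FIRST(A) = ["a", "b"]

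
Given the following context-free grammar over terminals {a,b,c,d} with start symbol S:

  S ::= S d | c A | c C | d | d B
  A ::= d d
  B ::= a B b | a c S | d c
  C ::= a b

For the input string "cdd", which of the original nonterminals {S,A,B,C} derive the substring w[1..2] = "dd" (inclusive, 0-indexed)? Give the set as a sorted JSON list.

CNF form of G:
  S -> S T0 | T0 B | T3 A | T3 C | d
  A -> T0 T0
  B -> T0 T3 | T1 X4 | T1 X5
  C -> T1 T2
  T0 -> d
  T1 -> a
  T2 -> b
  T3 -> c
  X4 -> B T2
  X5 -> T3 S

CYK table (by increasing span), restricted to cells inside w[1..2]:
  [1..1]={S,T0}  "d"  orig:{S}
  [2..2]={S,T0}  "d"  orig:{S}
  [1..2]={A,S}  "dd"

Original NTs in T[1,2] deriving "dd": ["A", "S"]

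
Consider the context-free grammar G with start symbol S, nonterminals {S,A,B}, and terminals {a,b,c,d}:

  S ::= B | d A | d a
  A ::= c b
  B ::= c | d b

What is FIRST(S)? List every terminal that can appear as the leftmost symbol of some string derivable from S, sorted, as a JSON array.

FIRST iteration:
pass 1:
  A via A→c b: +{c}
  B via B→c: +{c}
  B via B→d b: +{d}
  S via S→B: +{c,d}
  FIRST[S]={c,d}  FIRST[A]={c}  FIRST[B]={c,d}
pass 2: — fixpoint
  FIRST[S]={c,d}  FIRST[A]={c}  FIRST[B]={c,d}

FIRST(S) = ["c", "d"]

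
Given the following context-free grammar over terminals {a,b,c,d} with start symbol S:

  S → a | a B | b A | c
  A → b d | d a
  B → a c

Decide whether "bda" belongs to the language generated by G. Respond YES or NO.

CNF form of G:
  S -> T0 A | T2 B | a | c
  A -> T0 T1 | T1 T2
  B -> T2 T3
  T0 -> b
  T1 -> d
  T2 -> a
  T3 -> c

Fill CYK table bottom-up:
  T[0,0] 'b' = {T0}  orig:{}
  T[1,1] 'd' = {T1}  orig:{}
  T[2,2] 'a' = {S,T2}  orig:{S}
  T[0,1] 'bd' = {A}
  T[1,2] 'da' = {A}
  T[0,2] 'bda' = {S}

S ∈ T[0,2] ⇒ YES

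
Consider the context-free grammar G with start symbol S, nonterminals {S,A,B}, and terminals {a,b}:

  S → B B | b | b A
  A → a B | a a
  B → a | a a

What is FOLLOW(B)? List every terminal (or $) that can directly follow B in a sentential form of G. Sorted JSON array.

Compute FIRST by fixpoint:
pass 1:
  A via A→a B: +{a}
  B via B→a: +{a}
  S via S→B B: +{a}
  S via S→b: +{b}
  FIRST(S)={a,b}  FIRST(A)={a}  FIRST(B)={a}
pass 2: — fixpoint
  FIRST(S)={a,b}  FIRST(A)={a}  FIRST(B)={a}

FOLLOW sets:
initialize: $ ∈ FOLLOW(S)
[1]
  S→B B: FOLLOW(B) ⊇ FIRST(B) = {a}; new: +{a}
  S→B B: FOLLOW(B) ⊇ FOLLOW(S) ⊇ {$}; new: +{$}
  S→b A: FOLLOW(A) ⊇ FOLLOW(S) ⊇ {$}; new: +{$}
  S: {$}  A: {$}  B: {$,a}
[2] — fixpoint
  S: {$}  A: {$}  B: {$,a}

FOLLOW(B) = ["$", "a"]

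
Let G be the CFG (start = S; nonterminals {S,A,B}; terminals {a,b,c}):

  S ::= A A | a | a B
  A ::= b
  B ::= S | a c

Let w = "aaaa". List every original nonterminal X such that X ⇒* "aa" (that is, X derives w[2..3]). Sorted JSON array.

Convert to CNF:
  S -> A A | T0 B | a
  A -> b
  B -> A A | T0 B | T0 T1 | a
  T0 -> a
  T1 -> c

Fill CYK table bottom-up (cells [i..j] with 2 ≤ i ≤ j ≤ 3 only):
  T[2,2] 'a' = {B,S,T0}  orig:{B,S}
  T[3,3] 'a' = {B,S,T0}  orig:{B,S}
  T[2,3] 'aa' = {B,S}

Original NTs in T[2,3] deriving "aa": ["B", "S"]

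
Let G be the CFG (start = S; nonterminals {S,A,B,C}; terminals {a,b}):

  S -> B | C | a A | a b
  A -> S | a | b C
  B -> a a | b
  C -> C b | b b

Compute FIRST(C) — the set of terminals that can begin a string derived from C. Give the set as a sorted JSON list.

Compute FIRST by fixpoint:
round 1:
  A via A→a: +{a}
  A via A→b C: +{b}
  B via B→a a: +{a}
  B via B→b: +{b}
  C via C→b b: +{b}
  S via S→B: +{a,b}
  FIRST[S]={a,b}  FIRST[A]={a,b}  FIRST[B]={a,b}  FIRST[C]={b}
round 2: (no change)
  FIRST[S]={a,b}  FIRST[A]={a,b}  FIRST[B]={a,b}  FIRST[C]={b}

FIRST(C) = ["b"]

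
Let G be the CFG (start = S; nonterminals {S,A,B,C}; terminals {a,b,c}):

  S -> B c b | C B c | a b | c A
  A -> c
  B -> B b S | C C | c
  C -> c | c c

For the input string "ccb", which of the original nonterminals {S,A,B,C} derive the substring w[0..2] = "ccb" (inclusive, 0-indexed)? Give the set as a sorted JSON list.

CNF form of G:
  S -> B X4 | C X5 | T1 A | T2 T0
  A -> c
  B -> B X3 | C C | c
  C -> T1 T1 | c
  T0 -> b
  T1 -> c
  T2 -> a
  X3 -> T0 S
  X4 -> T1 T0
  X5 -> B T1

CYK table (by increasing span), restricted to cells inside w[0..2]:
  T[0,0] 'c' = {A,B,C,T1}  orig:{A,B,C}
  T[1,1] 'c' = {A,B,C,T1}  orig:{A,B,C}
  T[2,2] 'b' = {T0}  orig:{}
  T[0,1] 'cc' = {B,C,S,X5}  orig:{B,C,S}
  T[1,2] 'cb' = {X4}  orig:{}
  T[0,2] 'ccb' = {S}

Original NTs in T[0,2] deriving "ccb": ["S"]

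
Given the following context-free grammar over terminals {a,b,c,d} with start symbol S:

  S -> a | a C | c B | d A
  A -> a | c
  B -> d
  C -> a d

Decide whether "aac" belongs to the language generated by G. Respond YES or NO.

Convert to CNF:
  S -> T0 C | T1 A | T2 B | a
  A -> a | c
  B -> d
  C -> T0 T1
  T0 -> a
  T1 -> d
  T2 -> c

CYK fill:
  cell(0,0) a: {A,S,T0}  orig:{A,S}
  cell(1,1) a: {A,S,T0}  orig:{A,S}
  cell(2,2) c: {A,T2}  orig:{A}
  cell(0,1) aa: ∅
  cell(1,2) ac: ∅
  cell(0,2) aac: ∅

S ∉ T[0,2] ⇒ NO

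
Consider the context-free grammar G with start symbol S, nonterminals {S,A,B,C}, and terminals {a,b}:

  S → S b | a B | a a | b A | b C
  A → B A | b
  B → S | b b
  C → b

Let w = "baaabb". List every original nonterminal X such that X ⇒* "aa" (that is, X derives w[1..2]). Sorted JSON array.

CNF form of G:
  S -> S T0 | T0 A | T0 C | T1 B | T1 T1
  A -> B A | b
  B -> S T0 | T0 A | T0 C | T0 T0 | T1 B | T1 T1
  C -> b
  T0 -> b
  T1 -> a

Fill CYK table bottom-up, restricted to cells inside w[1..2]:
  T[1,1] 'a' = {T1}  orig:{}
  T[2,2] 'a' = {T1}  orig:{}
  T[1,2] 'aa' = {B,S}

Original NTs in T[1,2] deriving "aa": ["B", "S"]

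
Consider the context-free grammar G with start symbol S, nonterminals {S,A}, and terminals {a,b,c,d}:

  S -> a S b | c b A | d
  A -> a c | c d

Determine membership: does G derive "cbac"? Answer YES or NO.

Convert to CNF:
  S -> T0 X4 | T1 X5 | d
  A -> T0 T1 | T1 T2
  T0 -> a
  T1 -> c
  T2 -> d
  T3 -> b
  X4 -> S T3
  X5 -> T3 A

Fill CYK table bottom-up:
  [0..0]={T1}  "c"  orig:{}
  [1..1]={T3}  "b"  orig:{}
  [2..2]={T0}  "a"  orig:{}
  [3..3]={T1}  "c"  orig:{}
  [0..1]=∅  "cb"
  [1..2]=∅  "ba"
  [2..3]={A}  "ac"
  [0..2]=∅  "cba"
  [1..3]={X5}  "bac"  orig:{}
  [0..3]={S}  "cbac"

S ∈ T[0,3] ⇒ YES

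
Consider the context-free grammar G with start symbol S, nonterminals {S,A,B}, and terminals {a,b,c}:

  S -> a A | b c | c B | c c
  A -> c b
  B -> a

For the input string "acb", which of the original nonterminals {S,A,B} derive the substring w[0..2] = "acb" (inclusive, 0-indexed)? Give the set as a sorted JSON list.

CNF form of G:
  S -> T0 B | T0 T0 | T1 T0 | T2 A
  A -> T0 T1
  B -> a
  T0 -> c
  T1 -> b
  T2 -> a

CYK fill (cells [i..j] with 0 ≤ i ≤ j ≤ 2 only):
  [0..0]={B,T2}  "a"  orig:{B}
  [1..1]={T0}  "c"  orig:{}
  [2..2]={T1}  "b"  orig:{}
  [0..1]=∅  "ac"
  [1..2]={A}  "cb"
  [0..2]={S}  "acb"

Original NTs in T[0,2] deriving "acb": ["S"]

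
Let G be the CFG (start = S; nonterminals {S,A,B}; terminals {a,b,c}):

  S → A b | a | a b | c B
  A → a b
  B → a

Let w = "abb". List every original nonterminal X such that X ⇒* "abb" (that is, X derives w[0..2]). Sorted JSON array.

Convert to CNF:
  S -> A T1 | T0 T1 | T2 B | a
  A -> T0 T1
  B -> a
  T0 -> a
  T1 -> b
  T2 -> c

Fill CYK table bottom-up — only the sub-triangle for w[0..2]:
  [0..0]={B,S,T0}  "a"  orig:{B,S}
  [1..1]={T1}  "b"  orig:{}
  [2..2]={T1}  "b"  orig:{}
  [0..1]={A,S}  "ab"
  [1..2]=∅  "bb"
  [0..2]={S}  "abb"

Original NTs in T[0,2] deriving "abb": ["S"]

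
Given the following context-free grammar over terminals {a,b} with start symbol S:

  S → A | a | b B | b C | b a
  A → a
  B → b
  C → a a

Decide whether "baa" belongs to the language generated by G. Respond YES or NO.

Convert to CNF:
  S -> T1 B | T1 C | T1 T0 | a
  A -> a
  B -> b
  C -> T0 T0
  T0 -> a
  T1 -> b

CYK fill:
  T[0,0] 'b' = {B,T1}  orig:{B}
  T[1,1] 'a' = {A,S,T0}  orig:{A,S}
  T[2,2] 'a' = {A,S,T0}  orig:{A,S}
  T[0,1] 'ba' = {S}
  T[1,2] 'aa' = {C}
  T[0,2] 'baa' = {S}

S ∈ T[0,2] ⇒ YES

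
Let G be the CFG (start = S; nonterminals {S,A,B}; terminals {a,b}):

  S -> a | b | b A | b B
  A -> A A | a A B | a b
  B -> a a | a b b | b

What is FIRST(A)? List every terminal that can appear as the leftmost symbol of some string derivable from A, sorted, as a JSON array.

FIRST sets, iterate to fixpoint:
[1]
  A via A→a A B: +{a}
  B via B→a a: +{a}
  B via B→b: +{b}
  S via S→a: +{a}
  S via S→b: +{b}
  S: {a,b}  A: {a}  B: {a,b}
[2] done
  S: {a,b}  A: {a}  B: {a,b}

FIRST(A) = ["a"]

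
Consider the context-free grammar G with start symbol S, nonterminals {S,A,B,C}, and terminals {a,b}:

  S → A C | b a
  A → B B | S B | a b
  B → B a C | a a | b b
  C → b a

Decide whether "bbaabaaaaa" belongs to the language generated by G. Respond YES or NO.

CNF form of G:
  S -> A C | T1 T0
  A -> B B | S B | T0 T1
  B -> B X2 | T0 T0 | T1 T1
  C -> T1 T0
  T0 -> a
  T1 -> b
  X2 -> T0 C

Fill CYK table bottom-up:
  cell(0,0) b: {T1}  orig:{}
  cell(1,1) b: {T1}  orig:{}
  cell(2,2) a: {T0}  orig:{}
  cell(3,3) a: {T0}  orig:{}
  cell(4,4) b: {T1}  orig:{}
  cell(5,5) a: {T0}  orig:{}
  cell(6,6) a: {T0}  orig:{}
  cell(7,7) a: {T0}  orig:{}
  cell(8,8) a: {T0}  orig:{}
  cell(9,9) a: {T0}  orig:{}
  cell(0,1) bb: {B}
  cell(1,2) ba: {C,S}
  cell(2,3) aa: {B}
  cell(3,4) ab: {A}
  cell(4,5) ba: {C,S}
  cell(5,6) aa: {B}
  cell(6,7) aa: {B}
  cell(7,8) aa: {B}
  cell(8,9) aa: {B}
  cell(0,2) bba: ∅
  cell(1,3) baa: ∅
  cell(2,4) aab: ∅
  cell(3,5) aba: {X2}  orig:{}
  cell(4,6) baa: ∅
  cell(5,7) aaa: ∅
  cell(6,8) aaa: ∅
  cell(7,9) aaa: ∅
  cell(0,3) bbaa: {A}
  cell(1,4) baab: ∅
  cell(2,5) aaba: ∅
  cell(3,6) abaa: ∅
  cell(4,7) baaa: {A}
  cell(5,8) aaaa: {A}
  cell(6,9) aaaa: {A}
  cell(0,4) bbaab: ∅
  cell(1,5) baaba: ∅
  cell(2,6) aabaa: ∅
  cell(3,7) abaaa: ∅
  cell(4,8) baaaa: ∅
  cell(5,9) aaaaa: ∅
  cell(0,5) bbaaba: {S}
  cell(1,6) baabaa: ∅
  cell(2,7) aabaaa: ∅
  cell(3,8) abaaaa: ∅
  cell(4,9) baaaaa: ∅
  cell(0,6) bbaabaa: ∅
  cell(1,7) baabaaa: ∅
  cell(2,8) aabaaaa: ∅
  cell(3,9) abaaaaa: ∅
  cell(0,7) bbaabaaa: {A}
  cell(1,8) baabaaaa: ∅
  cell(2,9) aabaaaaa: ∅
  cell(0,8) bbaabaaaa: ∅
  cell(1,9) baabaaaaa: ∅
  cell(0,9) bbaabaaaaa: ∅

S ∉ T[0,9] ⇒ NO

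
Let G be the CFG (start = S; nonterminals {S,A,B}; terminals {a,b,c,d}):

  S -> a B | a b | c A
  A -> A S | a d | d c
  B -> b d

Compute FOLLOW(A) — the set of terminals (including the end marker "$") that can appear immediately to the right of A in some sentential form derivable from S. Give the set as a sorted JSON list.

FIRST sets, iterate to fixpoint:
round 1:
  A via A→a d: +{a}
  A via A→d c: +{d}
  B via B→b d: +{b}
  S via S→a B: +{a}
  S via S→c A: +{c}
  FIRST(S)={a,c}  FIRST(A)={a,d}  FIRST(B)={b}
round 2: done
  FIRST(S)={a,c}  FIRST(A)={a,d}  FIRST(B)={b}

Compute FOLLOW by fixpoint:
initialize: $ ∈ FOLLOW(S)
pass 1:
  A→A S: FOLLOW(A) ⊇ FIRST(S) = {a,c}; new: +{a,c}
  A→A S: FOLLOW(S) ⊇ FOLLOW(A) ⊇ {a,c}; new: +{a,c}
  S→a B: FOLLOW(B) ⊇ FOLLOW(S) ⊇ {$,a,c}; new: +{$,a,c}
  S→c A: FOLLOW(A) ⊇ FOLLOW(S) ⊇ {$,a,c}; new: +{$}
  S: {$,a,c}  A: {$,a,c}  B: {$,a,c}
pass 2: (stable)
  S: {$,a,c}  A: {$,a,c}  B: {$,a,c}

FOLLOW(A) = ["$", "a", "c"]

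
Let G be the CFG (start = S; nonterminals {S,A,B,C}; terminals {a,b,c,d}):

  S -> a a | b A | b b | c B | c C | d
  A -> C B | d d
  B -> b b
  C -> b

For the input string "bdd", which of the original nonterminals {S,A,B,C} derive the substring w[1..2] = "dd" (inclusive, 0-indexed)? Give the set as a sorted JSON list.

CNF form of G:
  S -> T1 A | T1 T1 | T2 T2 | T3 B | T3 C | d
  A -> C B | T0 T0
  B -> T1 T1
  C -> b
  T0 -> d
  T1 -> b
  T2 -> a
  T3 -> c

Fill CYK table bottom-up, restricted to cells inside w[1..2]:
  cell(1,1) d: {S,T0}  orig:{S}
  cell(2,2) d: {S,T0}  orig:{S}
  cell(1,2) dd: {A}

Original NTs in T[1,2] deriving "dd": ["A"]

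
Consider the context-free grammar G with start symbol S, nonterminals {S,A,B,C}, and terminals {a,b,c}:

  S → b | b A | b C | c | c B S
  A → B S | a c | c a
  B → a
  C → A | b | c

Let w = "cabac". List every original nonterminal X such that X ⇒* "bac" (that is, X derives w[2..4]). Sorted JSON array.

CNF form of G:
  S -> T1 X3 | T2 A | T2 C | b | c
  A -> B S | T0 T1 | T1 T0
  B -> a
  C -> B S | T0 T1 | T1 T0 | b | c
  T0 -> a
  T1 -> c
  T2 -> b
  X3 -> B S

Fill CYK table bottom-up — only the sub-triangle for w[2..4]:
  [2..2]={C,S,T2}  "b"  orig:{C,S}
  [3..3]={B,T0}  "a"  orig:{B}
  [4..4]={C,S,T1}  "c"  orig:{C,S}
  [2..3]=∅  "ba"
  [3..4]={A,C,X3}  "ac"  orig:{A,C}
  [2..4]={S}  "bac"

Original NTs in T[2,4] deriving "bac": ["S"]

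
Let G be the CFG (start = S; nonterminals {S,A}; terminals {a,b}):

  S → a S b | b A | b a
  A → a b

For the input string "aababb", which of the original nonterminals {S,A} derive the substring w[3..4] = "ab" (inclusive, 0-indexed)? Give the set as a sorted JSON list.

CNF form of G:
  S -> T0 X2 | T1 A | T1 T0
  A -> T0 T1
  T0 -> a
  T1 -> b
  X2 -> S T1

CYK table (by increasing span) — only the sub-triangle for w[3..4]:
  T[3,3] 'a' = {T0}  orig:{}
  T[4,4] 'b' = {T1}  orig:{}
  T[3,4] 'ab' = {A}

Original NTs in T[3,4] deriving "ab": ["A"]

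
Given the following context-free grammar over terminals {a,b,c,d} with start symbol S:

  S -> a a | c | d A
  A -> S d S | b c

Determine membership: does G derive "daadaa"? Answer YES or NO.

Convert to CNF:
  S -> T0 A | T3 T3 | c
  A -> S X4 | T1 T2
  T0 -> d
  T1 -> b
  T2 -> c
  T3 -> a
  X4 -> T0 S

CYK fill:
  cell(0,0) d: {T0}  orig:{}
  cell(1,1) a: {T3}  orig:{}
  cell(2,2) a: {T3}  orig:{}
  cell(3,3) d: {T0}  orig:{}
  cell(4,4) a: {T3}  orig:{}
  cell(5,5) a: {T3}  orig:{}
  cell(0,1) da: ∅
  cell(1,2) aa: {S}
  cell(2,3) ad: ∅
  cell(3,4) da: ∅
  cell(4,5) aa: {S}
  cell(0,2) daa: {X4}  orig:{}
  cell(1,3) aad: ∅
  cell(2,4) ada: ∅
  cell(3,5) daa: {X4}  orig:{}
  cell(0,3) daad: ∅
  cell(1,4) aada: ∅
  cell(2,5) adaa: ∅
  cell(0,4) daada: ∅
  cell(1,5) aadaa: {A}
  cell(0,5) daadaa: {S}

S ∈ T[0,5] ⇒ YES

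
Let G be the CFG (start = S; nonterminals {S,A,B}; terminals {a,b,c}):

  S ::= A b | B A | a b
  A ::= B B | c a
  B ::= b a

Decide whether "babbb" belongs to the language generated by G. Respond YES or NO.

CNF form of G:
  S -> A T2 | B A | T1 T2
  A -> B B | T0 T1
  B -> T2 T1
  T0 -> c
  T1 -> a
  T2 -> b

CYK table (by increasing span):
  cell(0,0) b: {T2}  orig:{}
  cell(1,1) a: {T1}  orig:{}
  cell(2,2) b: {T2}  orig:{}
  cell(3,3) b: {T2}  orig:{}
  cell(4,4) b: {T2}  orig:{}
  cell(0,1) ba: {B}
  cell(1,2) ab: {S}
  cell(2,3) bb: ∅
  cell(3,4) bb: ∅
  cell(0,2) bab: ∅
  cell(1,3) abb: ∅
  cell(2,4) bbb: ∅
  cell(0,3) babb: ∅
  cell(1,4) abbb: ∅
  cell(0,4) babbb: ∅

S ∉ T[0,4] ⇒ NO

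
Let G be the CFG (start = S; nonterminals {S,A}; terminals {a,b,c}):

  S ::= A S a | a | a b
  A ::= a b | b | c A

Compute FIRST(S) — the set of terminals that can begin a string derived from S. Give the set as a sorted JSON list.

FIRST iteration:
[1]
  A via A→a b: +{a}
  A via A→b: +{b}
  A via A→c A: +{c}
  S via S→A S a: +{a,b,c}
  S: {a,b,c}  A: {a,b,c}
[2] (no change)
  S: {a,b,c}  A: {a,b,c}

FIRST(S) = ["a", "b", "c"]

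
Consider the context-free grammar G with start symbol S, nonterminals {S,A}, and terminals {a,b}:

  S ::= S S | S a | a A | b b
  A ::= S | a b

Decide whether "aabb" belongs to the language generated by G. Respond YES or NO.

CNF form of G:
  S -> S S | S T0 | T0 A | T1 T1
  A -> S S | S T0 | T0 A | T0 T1 | T1 T1
  T0 -> a
  T1 -> b

CYK table (by increasing span):
  [0..0]={T0}  "a"  orig:{}
  [1..1]={T0}  "a"  orig:{}
  [2..2]={T1}  "b"  orig:{}
  [3..3]={T1}  "b"  orig:{}
  [0..1]=∅  "aa"
  [1..2]={A}  "ab"
  [2..3]={A,S}  "bb"
  [0..2]={A,S}  "aab"
  [1..3]={A,S}  "abb"
  [0..3]={A,S}  "aabb"

S ∈ T[0,3] ⇒ YES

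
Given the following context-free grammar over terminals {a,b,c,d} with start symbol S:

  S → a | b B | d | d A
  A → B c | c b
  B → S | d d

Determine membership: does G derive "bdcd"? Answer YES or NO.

Convert to CNF:
  S -> T1 B | T2 A | a | d
  A -> B T0 | T0 T1
  B -> T1 B | T2 A | T2 T2 | a | d
  T0 -> c
  T1 -> b
  T2 -> d

CYK table (by increasing span):
  [0..0]={T1}  "b"  orig:{}
  [1..1]={B,S,T2}  "d"  orig:{B,S}
  [2..2]={T0}  "c"  orig:{}
  [3..3]={B,S,T2}  "d"  orig:{B,S}
  [0..1]={B,S}  "bd"
  [1..2]={A}  "dc"
  [2..3]=∅  "cd"
  [0..2]={A}  "bdc"
  [1..3]=∅  "dcd"
  [0..3]=∅  "bdcd"

S ∉ T[0,3] ⇒ NO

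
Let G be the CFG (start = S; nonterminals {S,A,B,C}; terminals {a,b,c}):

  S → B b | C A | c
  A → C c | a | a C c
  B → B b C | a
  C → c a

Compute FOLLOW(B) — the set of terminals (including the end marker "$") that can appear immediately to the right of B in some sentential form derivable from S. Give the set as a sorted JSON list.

FIRST sets, iterate to fixpoint:
[1]
  A via A→a: +{a}
  B via B→a: +{a}
  C via C→c a: +{c}
  S via S→B b: +{a}
  S via S→C A: +{c}
  FIRST(S)={a,c}  FIRST(A)={a}  FIRST(B)={a}  FIRST(C)={c}
[2]
  A via A→C c: +{c}
  FIRST(S)={a,c}  FIRST(A)={a,c}  FIRST(B)={a}  FIRST(C)={c}
[3] (stable)
  FIRST(S)={a,c}  FIRST(A)={a,c}  FIRST(B)={a}  FIRST(C)={c}

FOLLOW iteration:
initialize: $ ∈ FOLLOW(S)
round 1:
  A→C c: FOLLOW(C) ⊇ FIRST(c) = {c}; new: +{c}
  B→B b C: FOLLOW(B) ⊇ FIRST(b) = {b}; new: +{b}
  B→B b C: FOLLOW(C) ⊇ FOLLOW(B) ⊇ {b}; new: +{b}
  S→C A: FOLLOW(C) ⊇ FIRST(A) = {a,c}; new: +{a}
  S→C A: FOLLOW(A) ⊇ FOLLOW(S) ⊇ {$}; new: +{$}
  FOLLOW(S)={$}  FOLLOW(A)={$}  FOLLOW(B)={b}  FOLLOW(C)={a,b,c}
round 2: — fixpoint
  FOLLOW(S)={$}  FOLLOW(A)={$}  FOLLOW(B)={b}  FOLLOW(C)={a,b,c}

FOLLOW(B) = ["b"]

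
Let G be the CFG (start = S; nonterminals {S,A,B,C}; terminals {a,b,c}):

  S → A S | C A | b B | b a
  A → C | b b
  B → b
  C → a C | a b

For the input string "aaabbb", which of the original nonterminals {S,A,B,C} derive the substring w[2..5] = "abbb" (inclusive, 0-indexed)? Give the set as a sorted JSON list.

Convert to CNF:
  S -> A S | C A | T1 B | T1 T0
  A -> T0 C | T0 T1 | T1 T1
  B -> b
  C -> T0 C | T0 T1
  T0 -> a
  T1 -> b

Fill CYK table bottom-up — only the sub-triangle for w[2..5]:
  [2..2]={T0}  "a"  orig:{}
  [3..3]={B,T1}  "b"  orig:{B}
  [4..4]={B,T1}  "b"  orig:{B}
  [5..5]={B,T1}  "b"  orig:{B}
  [2..3]={A,C}  "ab"
  [3..4]={A,S}  "bb"
  [4..5]={A,S}  "bb"
  [2..4]=∅  "abb"
  [3..5]=∅  "bbb"
  [2..5]={S}  "abbb"

Original NTs in T[2,5] deriving "abbb": ["S"]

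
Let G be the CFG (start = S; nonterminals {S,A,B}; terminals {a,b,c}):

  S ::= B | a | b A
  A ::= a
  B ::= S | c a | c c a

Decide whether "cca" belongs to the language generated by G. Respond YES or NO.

Convert to CNF:
  S -> T0 A | T1 T2 | T1 X4 | a
  A -> a
  B -> T0 A | T1 T2 | T1 X3 | a
  T0 -> b
  T1 -> c
  T2 -> a
  X3 -> T1 T2
  X4 -> T1 T2

CYK fill:
  [0..0]={T1}  "c"  orig:{}
  [1..1]={T1}  "c"  orig:{}
  [2..2]={A,B,S,T2}  "a"  orig:{A,B,S}
  [0..1]=∅  "cc"
  [1..2]={B,S,X3,X4}  "ca"  orig:{B,S}
  [0..2]={B,S}  "cca"

S ∈ T[0,2] ⇒ YES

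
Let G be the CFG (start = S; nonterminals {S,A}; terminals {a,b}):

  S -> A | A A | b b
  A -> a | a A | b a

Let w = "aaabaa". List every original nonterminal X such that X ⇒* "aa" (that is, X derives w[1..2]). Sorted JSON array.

Convert to CNF:
  S -> A A | T0 A | T1 T0 | T1 T1 | a
  A -> T0 A | T1 T0 | a
  T0 -> a
  T1 -> b

Fill CYK table bottom-up — only the sub-triangle for w[1..2]:
  [1..1]={A,S,T0}  "a"  orig:{A,S}
  [2..2]={A,S,T0}  "a"  orig:{A,S}
  [1..2]={A,S}  "aa"

Original NTs in T[1,2] deriving "aa": ["A", "S"]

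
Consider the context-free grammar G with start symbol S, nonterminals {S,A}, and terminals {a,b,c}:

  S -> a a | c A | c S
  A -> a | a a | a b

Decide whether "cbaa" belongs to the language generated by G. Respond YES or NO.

CNF form of G:
  S -> T0 T0 | T2 A | T2 S
  A -> T0 T0 | T0 T1 | a
  T0 -> a
  T1 -> b
  T2 -> c

Fill CYK table bottom-up:
  cell(0,0) c: {T2}  orig:{}
  cell(1,1) b: {T1}  orig:{}
  cell(2,2) a: {A,T0}  orig:{A}
  cell(3,3) a: {A,T0}  orig:{A}
  cell(0,1) cb: ∅
  cell(1,2) ba: ∅
  cell(2,3) aa: {A,S}
  cell(0,2) cba: ∅
  cell(1,3) baa: ∅
  cell(0,3) cbaa: ∅

S ∉ T[0,3] ⇒ NO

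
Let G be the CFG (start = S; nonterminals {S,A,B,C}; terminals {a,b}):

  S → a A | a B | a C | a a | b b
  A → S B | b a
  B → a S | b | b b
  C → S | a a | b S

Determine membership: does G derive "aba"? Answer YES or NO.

CNF form of G:
  S -> T0 T0 | T1 A | T1 B | T1 C | T1 T1
  A -> S B | T0 T1
  B -> T0 T0 | T1 S | b
  C -> T0 S | T0 T0 | T1 A | T1 B | T1 C | T1 T1
  T0 -> b
  T1 -> a

CYK table (by increasing span):
  T[0,0] 'a' = {T1}  orig:{}
  T[1,1] 'b' = {B,T0}  orig:{B}
  T[2,2] 'a' = {T1}  orig:{}
  T[0,1] 'ab' = {C,S}
  T[1,2] 'ba' = {A}
  T[0,2] 'aba' = {C,S}

S ∈ T[0,2] ⇒ YES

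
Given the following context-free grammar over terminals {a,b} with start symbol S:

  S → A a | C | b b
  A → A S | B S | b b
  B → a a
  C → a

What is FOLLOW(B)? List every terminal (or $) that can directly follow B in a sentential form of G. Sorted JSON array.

FIRST sets, iterate to fixpoint:
[1]
  A via A→b b: +{b}
  B via B→a a: +{a}
  C via C→a: +{a}
  S via S→A a: +{b}
  S via S→C: +{a}
  S: {a,b}  A: {b}  B: {a}  C: {a}
[2]
  A via A→B S: +{a}
  S: {a,b}  A: {a,b}  B: {a}  C: {a}
[3] done
  S: {a,b}  A: {a,b}  B: {a}  C: {a}

FOLLOW iteration:
initialize: $ ∈ FOLLOW(S)
pass 1:
  A→A S: FOLLOW(A) ⊇ FIRST(S) = {a,b}; new: +{a,b}
  A→A S: FOLLOW(S) ⊇ FOLLOW(A) ⊇ {a,b}; new: +{a,b}
  A→B S: FOLLOW(B) ⊇ FIRST(S) = {a,b}; new: +{a,b}
  S→C: FOLLOW(C) ⊇ FOLLOW(S) ⊇ {$,a,b}; new: +{$,a,b}
  FOLLOW(S)={$,a,b}  FOLLOW(A)={a,b}  FOLLOW(B)={a,b}  FOLLOW(C)={$,a,b}
pass 2: (stable)
  FOLLOW(S)={$,a,b}  FOLLOW(A)={a,b}  FOLLOW(B)={a,b}  FOLLOW(C)={$,a,b}

FOLLOW(B) = ["a", "b"]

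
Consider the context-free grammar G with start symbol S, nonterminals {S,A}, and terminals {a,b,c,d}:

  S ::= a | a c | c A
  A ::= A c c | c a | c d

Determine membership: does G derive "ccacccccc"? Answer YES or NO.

CNF form of G:
  S -> T0 A | T1 T0 | a
  A -> A X3 | T0 T1 | T0 T2
  T0 -> c
  T1 -> a
  T2 -> d
  X3 -> T0 T0

Fill CYK table bottom-up:
  cell(0,0) c: {T0}  orig:{}
  cell(1,1) c: {T0}  orig:{}
  cell(2,2) a: {S,T1}  orig:{S}
  cell(3,3) c: {T0}  orig:{}
  cell(4,4) c: {T0}  orig:{}
  cell(5,5) c: {T0}  orig:{}
  cell(6,6) c: {T0}  orig:{}
  cell(7,7) c: {T0}  orig:{}
  cell(8,8) c: {T0}  orig:{}
  cell(0,1) cc: {X3}  orig:{}
  cell(1,2) ca: {A}
  cell(2,3) ac: {S}
  cell(3,4) cc: {X3}  orig:{}
  cell(4,5) cc: {X3}  orig:{}
  cell(5,6) cc: {X3}  orig:{}
  cell(6,7) cc: {X3}  orig:{}
  cell(7,8) cc: {X3}  orig:{}
  cell(0,2) cca: {S}
  cell(1,3) cac: ∅
  cell(2,4) acc: ∅
  cell(3,5) ccc: ∅
  cell(4,6) ccc: ∅
  cell(5,7) ccc: ∅
  cell(6,8) ccc: ∅
  cell(0,3) ccac: ∅
  cell(1,4) cacc: {A}
  cell(2,5) accc: ∅
  cell(3,6) cccc: ∅
  cell(4,7) cccc: ∅
  cell(5,8) cccc: ∅
  cell(0,4) ccacc: {S}
  cell(1,5) caccc: ∅
  cell(2,6) acccc: ∅
  cell(3,7) ccccc: ∅
  cell(4,8) ccccc: ∅
  cell(0,5) ccaccc: ∅
  cell(1,6) cacccc: {A}
  cell(2,7) accccc: ∅
  cell(3,8) cccccc: ∅
  cell(0,6) ccacccc: {S}
  cell(1,7) caccccc: ∅
  cell(2,8) acccccc: ∅
  cell(0,7) ccaccccc: ∅
  cell(1,8) cacccccc: {A}
  cell(0,8) ccacccccc: {S}

S ∈ T[0,8] ⇒ YES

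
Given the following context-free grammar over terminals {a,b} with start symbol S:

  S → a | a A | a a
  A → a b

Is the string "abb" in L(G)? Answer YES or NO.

Convert to CNF:
  S -> T0 A | T0 T0 | a
  A -> T0 T1
  T0 -> a
  T1 -> b

CYK fill:
  T[0,0] 'a' = {S,T0}  orig:{S}
  T[1,1] 'b' = {T1}  orig:{}
  T[2,2] 'b' = {T1}  orig:{}
  T[0,1] 'ab' = {A}
  T[1,2] 'bb' = ∅
  T[0,2] 'abb' = ∅

S ∉ T[0,2] ⇒ NO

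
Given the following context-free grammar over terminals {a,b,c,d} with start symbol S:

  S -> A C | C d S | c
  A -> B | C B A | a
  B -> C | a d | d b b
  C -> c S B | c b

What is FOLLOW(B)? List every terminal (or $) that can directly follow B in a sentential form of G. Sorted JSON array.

FIRST sets, iterate to fixpoint:
round 1:
  A via A→a: +{a}
  B via B→a d: +{a}
  B via B→d b b: +{d}
  C via C→c S B: +{c}
  S via S→A C: +{a}
  S via S→C d S: +{c}
  S: {a,c}  A: {a}  B: {a,d}  C: {c}
round 2:
  A via A→B: +{d}
  A via A→C B A: +{c}
  B via B→C: +{c}
  S via S→A C: +{d}
  S: {a,c,d}  A: {a,c,d}  B: {a,c,d}  C: {c}
round 3: — fixpoint
  S: {a,c,d}  A: {a,c,d}  B: {a,c,d}  C: {c}

FOLLOW iteration:
seed FOLLOW(S) with $
iter 1:
  A→C B A: FOLLOW(C) ⊇ FIRST(B) = {a,c,d}; new: +{a,c,d}
  A→C B A: FOLLOW(B) ⊇ FIRST(A) = {a,c,d}; new: +{a,c,d}
  C→c S B: FOLLOW(S) ⊇ FIRST(B) = {a,c,d}; new: +{a,c,d}
  S→A C: FOLLOW(A) ⊇ FIRST(C) = {c}; new: +{c}
  S→A C: FOLLOW(C) ⊇ FOLLOW(S) ⊇ {$,a,c,d}; new: +{$}
  S: {$,a,c,d}  A: {c}  B: {a,c,d}  C: {$,a,c,d}
iter 2:
  C→c S B: FOLLOW(B) ⊇ FOLLOW(C) ⊇ {$,a,c,d}; new: +{$}
  S: {$,a,c,d}  A: {c}  B: {$,a,c,d}  C: {$,a,c,d}
iter 3: done
  S: {$,a,c,d}  A: {c}  B: {$,a,c,d}  C: {$,a,c,d}

FOLLOW(B) = ["$", "a", "c", "d"]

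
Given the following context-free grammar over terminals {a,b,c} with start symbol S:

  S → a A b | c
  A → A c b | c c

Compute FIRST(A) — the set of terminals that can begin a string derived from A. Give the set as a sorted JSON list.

FIRST iteration:
[1]
  A via A→c c: +{c}
  S via S→a A b: +{a}
  S via S→c: +{c}
  S: {a,c}  A: {c}
[2] done
  S: {a,c}  A: {c}

FIRST(A) = ["c"]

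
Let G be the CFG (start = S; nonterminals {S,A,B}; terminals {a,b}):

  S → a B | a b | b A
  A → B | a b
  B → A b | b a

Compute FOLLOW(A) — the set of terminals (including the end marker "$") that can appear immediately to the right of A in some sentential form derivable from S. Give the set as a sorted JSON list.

Compute FIRST by fixpoint:
round 1:
  A via A→a b: +{a}
  B via B→A b: +{a}
  B via B→b a: +{b}
  S via S→a B: +{a}
  S via S→b A: +{b}
  FIRST[S]={a,b}  FIRST[A]={a}  FIRST[B]={a,b}
round 2:
  A via A→B: +{b}
  FIRST[S]={a,b}  FIRST[A]={a,b}  FIRST[B]={a,b}
round 3: (no change)
  FIRST[S]={a,b}  FIRST[A]={a,b}  FIRST[B]={a,b}

Compute FOLLOW by fixpoint:
initialize: $ ∈ FOLLOW(S)
pass 1:
  B→A b: FOLLOW(A) ⊇ FIRST(b) = {b}; new: +{b}
  S→a B: FOLLOW(B) ⊇ FOLLOW(S) ⊇ {$}; new: +{$}
  S→b A: FOLLOW(A) ⊇ FOLLOW(S) ⊇ {$}; new: +{$}
  FOLLOW[S]={$}  FOLLOW[A]={$,b}  FOLLOW[B]={$}
pass 2:
  A→B: FOLLOW(B) ⊇ FOLLOW(A) ⊇ {$,b}; new: +{b}
  FOLLOW[S]={$}  FOLLOW[A]={$,b}  FOLLOW[B]={$,b}
pass 3: — fixpoint
  FOLLOW[S]={$}  FOLLOW[A]={$,b}  FOLLOW[B]={$,b}

FOLLOW(A) = ["$", "b"]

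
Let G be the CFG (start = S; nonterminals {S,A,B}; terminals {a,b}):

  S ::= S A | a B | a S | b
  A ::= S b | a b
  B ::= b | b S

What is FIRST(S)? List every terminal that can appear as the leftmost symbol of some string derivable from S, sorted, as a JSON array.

Compute FIRST by fixpoint:
[1]
  A via A→a b: +{a}
  B via B→b: +{b}
  S via S→a B: +{a}
  S via S→b: +{b}
  FIRST[S]={a,b}  FIRST[A]={a}  FIRST[B]={b}
[2]
  A via A→S b: +{b}
  FIRST[S]={a,b}  FIRST[A]={a,b}  FIRST[B]={b}
[3] (no change)
  FIRST[S]={a,b}  FIRST[A]={a,b}  FIRST[B]={b}

FIRST(S) = ["a", "b"]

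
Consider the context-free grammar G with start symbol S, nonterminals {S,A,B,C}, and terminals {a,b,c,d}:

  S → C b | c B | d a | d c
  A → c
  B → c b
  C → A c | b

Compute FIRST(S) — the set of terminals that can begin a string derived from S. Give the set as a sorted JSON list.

FIRST iteration:
round 1:
  A via A→c: +{c}
  B via B→c b: +{c}
  C via C→A c: +{c}
  C via C→b: +{b}
  S via S→C b: +{b,c}
  S via S→d a: +{d}
  S: {b,c,d}  A: {c}  B: {c}  C: {b,c}
round 2: — fixpoint
  S: {b,c,d}  A: {c}  B: {c}  C: {b,c}

FIRST(S) = ["b", "c", "d"]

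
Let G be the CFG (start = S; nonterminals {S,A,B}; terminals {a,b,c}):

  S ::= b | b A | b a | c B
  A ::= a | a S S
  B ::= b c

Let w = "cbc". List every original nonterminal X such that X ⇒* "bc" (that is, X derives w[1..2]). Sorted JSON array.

CNF form of G:
  S -> T1 A | T1 T0 | T2 B | b
  A -> T0 X3 | a
  B -> T1 T2
  T0 -> a
  T1 -> b
  T2 -> c
  X3 -> S S

CYK fill — only the sub-triangle for w[1..2]:
  cell(1,1) b: {S,T1}  orig:{S}
  cell(2,2) c: {T2}  orig:{}
  cell(1,2) bc: {B}

Original NTs in T[1,2] deriving "bc": ["B"]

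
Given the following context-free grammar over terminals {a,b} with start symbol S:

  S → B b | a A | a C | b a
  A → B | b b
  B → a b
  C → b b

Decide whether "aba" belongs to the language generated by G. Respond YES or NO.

CNF form of G:
  S -> B T1 | T0 A | T0 C | T1 T0
  A -> T0 T1 | T1 T1
  B -> T0 T1
  C -> T1 T1
  T0 -> a
  T1 -> b

CYK table (by increasing span):
  cell(0,0) a: {T0}  orig:{}
  cell(1,1) b: {T1}  orig:{}
  cell(2,2) a: {T0}  orig:{}
  cell(0,1) ab: {A,B}
  cell(1,2) ba: {S}
  cell(0,2) aba: ∅

S ∉ T[0,2] ⇒ NO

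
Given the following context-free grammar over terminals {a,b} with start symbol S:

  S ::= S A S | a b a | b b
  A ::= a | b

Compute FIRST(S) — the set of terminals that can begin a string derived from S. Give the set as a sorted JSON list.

Compute FIRST by fixpoint:
iter 1:
  A via A→a: +{a}
  A via A→b: +{b}
  S via S→a b a: +{a}
  S via S→b b: +{b}
  FIRST(S)={a,b}  FIRST(A)={a,b}
iter 2: (no change)
  FIRST(S)={a,b}  FIRST(A)={a,b}

FIRST(S) = ["a", "b"]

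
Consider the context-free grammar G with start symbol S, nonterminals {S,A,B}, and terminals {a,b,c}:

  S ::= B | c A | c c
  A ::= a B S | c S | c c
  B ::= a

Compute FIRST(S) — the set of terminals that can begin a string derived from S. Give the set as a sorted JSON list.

FIRST sets, iterate to fixpoint:
[1]
  A via A→a B S: +{a}
  A via A→c S: +{c}
  B via B→a: +{a}
  S via S→B: +{a}
  S via S→c A: +{c}
  FIRST(S)={a,c}  FIRST(A)={a,c}  FIRST(B)={a}
[2] (stable)
  FIRST(S)={a,c}  FIRST(A)={a,c}  FIRST(B)={a}

FIRST(S) = ["a", "c"]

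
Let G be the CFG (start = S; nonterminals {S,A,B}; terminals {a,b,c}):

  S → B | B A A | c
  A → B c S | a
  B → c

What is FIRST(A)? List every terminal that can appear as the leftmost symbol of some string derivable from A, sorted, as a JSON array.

FIRST sets, iterate to fixpoint:
iter 1:
  A via A→a: +{a}
  B via B→c: +{c}
  S via S→B: +{c}
  FIRST(S)={c}  FIRST(A)={a}  FIRST(B)={c}
iter 2:
  A via A→B c S: +{c}
  FIRST(S)={c}  FIRST(A)={a,c}  FIRST(B)={c}
iter 3: (stable)
  FIRST(S)={c}  FIRST(A)={a,c}  FIRST(B)={c}

FIRST(A) = ["a", "c"]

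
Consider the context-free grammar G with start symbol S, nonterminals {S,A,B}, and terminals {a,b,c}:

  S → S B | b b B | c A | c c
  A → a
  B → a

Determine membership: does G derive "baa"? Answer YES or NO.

Convert to CNF:
  S -> S B | T0 X2 | T1 A | T1 T1
  A -> a
  B -> a
  T0 -> b
  T1 -> c
  X2 -> T0 B

CYK fill:
  cell(0,0) b: {T0}  orig:{}
  cell(1,1) a: {A,B}
  cell(2,2) a: {A,B}
  cell(0,1) ba: {X2}  orig:{}
  cell(1,2) aa: ∅
  cell(0,2) baa: ∅

S ∉ T[0,2] ⇒ NO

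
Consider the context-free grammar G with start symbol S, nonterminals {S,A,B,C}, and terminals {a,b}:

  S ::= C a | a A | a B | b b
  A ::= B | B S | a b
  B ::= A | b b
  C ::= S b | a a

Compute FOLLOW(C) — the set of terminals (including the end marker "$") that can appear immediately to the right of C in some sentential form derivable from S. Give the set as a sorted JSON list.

Compute FIRST by fixpoint:
iter 1:
  A via A→a b: +{a}
  B via B→A: +{a}
  B via B→b b: +{b}
  C via C→a a: +{a}
  S via S→C a: +{a}
  S via S→b b: +{b}
  FIRST[S]={a,b}  FIRST[A]={a}  FIRST[B]={a,b}  FIRST[C]={a}
iter 2:
  A via A→B: +{b}
  C via C→S b: +{b}
  FIRST[S]={a,b}  FIRST[A]={a,b}  FIRST[B]={a,b}  FIRST[C]={a,b}
iter 3: (no change)
  FIRST[S]={a,b}  FIRST[A]={a,b}  FIRST[B]={a,b}  FIRST[C]={a,b}

FOLLOW iteration:
seed FOLLOW(S) with $
iter 1:
  A→B S: FOLLOW(B) ⊇ FIRST(S) = {a,b}; new: +{a,b}
  B→A: FOLLOW(A) ⊇ FOLLOW(B) ⊇ {a,b}; new: +{a,b}
  C→S b: FOLLOW(S) ⊇ FIRST(b) = {b}; new: +{b}
  S→C a: FOLLOW(C) ⊇ FIRST(a) = {a}; new: +{a}
  S→a A: FOLLOW(A) ⊇ FOLLOW(S) ⊇ {$,b}; new: +{$}
  S→a B: FOLLOW(B) ⊇ FOLLOW(S) ⊇ {$,b}; new: +{$}
  S: {$,b}  A: {$,a,b}  B: {$,a,b}  C: {a}
iter 2:
  A→B S: FOLLOW(S) ⊇ FOLLOW(A) ⊇ {$,a,b}; new: +{a}
  S: {$,a,b}  A: {$,a,b}  B: {$,a,b}  C: {a}
iter 3: done
  S: {$,a,b}  A: {$,a,b}  B: {$,a,b}  C: {a}

FOLLOW(C) = ["a"]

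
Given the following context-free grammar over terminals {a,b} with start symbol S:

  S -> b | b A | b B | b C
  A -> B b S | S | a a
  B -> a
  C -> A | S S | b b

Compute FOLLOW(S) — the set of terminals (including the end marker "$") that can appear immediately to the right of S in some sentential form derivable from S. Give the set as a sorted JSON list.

FIRST iteration:
pass 1:
  A via A→a a: +{a}
  B via B→a: +{a}
  C via C→A: +{a}
  C via C→b b: +{b}
  S via S→b: +{b}
  FIRST(S)={b}  FIRST(A)={a}  FIRST(B)={a}  FIRST(C)={a,b}
pass 2:
  A via A→S: +{b}
  FIRST(S)={b}  FIRST(A)={a,b}  FIRST(B)={a}  FIRST(C)={a,b}
pass 3: — fixpoint
  FIRST(S)={b}  FIRST(A)={a,b}  FIRST(B)={a}  FIRST(C)={a,b}

Compute FOLLOW by fixpoint:
FOLLOW(S) := {$}
[1]
  A→B b S: FOLLOW(B) ⊇ FIRST(b) = {b}; new: +{b}
  C→S S: FOLLOW(S) ⊇ FIRST(S) = {b}; new: +{b}
  S→b A: FOLLOW(A) ⊇ FOLLOW(S) ⊇ {$,b}; new: +{$,b}
  S→b B: FOLLOW(B) ⊇ FOLLOW(S) ⊇ {$,b}; new: +{$}
  S→b C: FOLLOW(C) ⊇ FOLLOW(S) ⊇ {$,b}; new: +{$,b}
  FOLLOW(S)={$,b}  FOLLOW(A)={$,b}  FOLLOW(B)={$,b}  FOLLOW(C)={$,b}
[2] — fixpoint
  FOLLOW(S)={$,b}  FOLLOW(A)={$,b}  FOLLOW(B)={$,b}  FOLLOW(C)={$,b}

FOLLOW(S) = ["$", "b"]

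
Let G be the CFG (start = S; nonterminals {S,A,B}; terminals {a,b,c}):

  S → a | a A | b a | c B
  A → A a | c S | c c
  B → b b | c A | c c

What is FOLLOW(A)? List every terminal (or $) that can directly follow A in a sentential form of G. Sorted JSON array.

FIRST sets, iterate to fixpoint:
iter 1:
  A via A→c S: +{c}
  B via B→b b: +{b}
  B via B→c A: +{c}
  S via S→a: +{a}
  S via S→b a: +{b}
  S via S→c B: +{c}
  FIRST[S]={a,b,c}  FIRST[A]={c}  FIRST[B]={b,c}
iter 2: (no change)
  FIRST[S]={a,b,c}  FIRST[A]={c}  FIRST[B]={b,c}

FOLLOW iteration:
FOLLOW(S) := {$}
pass 1:
  A→A a: FOLLOW(A) ⊇ FIRST(a) = {a}; new: +{a}
  A→c S: FOLLOW(S) ⊇ FOLLOW(A) ⊇ {a}; new: +{a}
  S→a A: FOLLOW(A) ⊇ FOLLOW(S) ⊇ {$,a}; new: +{$}
  S→c B: FOLLOW(B) ⊇ FOLLOW(S) ⊇ {$,a}; new: +{$,a}
  FOLLOW[S]={$,a}  FOLLOW[A]={$,a}  FOLLOW[B]={$,a}
pass 2: — fixpoint
  FOLLOW[S]={$,a}  FOLLOW[A]={$,a}  FOLLOW[B]={$,a}

FOLLOW(A) = ["$", "a"]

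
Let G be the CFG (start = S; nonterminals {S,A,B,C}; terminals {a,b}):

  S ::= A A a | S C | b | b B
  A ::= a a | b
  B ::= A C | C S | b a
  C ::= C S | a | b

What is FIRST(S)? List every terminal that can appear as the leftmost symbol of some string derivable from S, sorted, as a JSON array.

FIRST sets, iterate to fixpoint:
iter 1:
  A via A→a a: +{a}
  A via A→b: +{b}
  B via B→A C: +{a,b}
  C via C→a: +{a}
  C via C→b: +{b}
  S via S→A A a: +{a,b}
  FIRST(S)={a,b}  FIRST(A)={a,b}  FIRST(B)={a,b}  FIRST(C)={a,b}
iter 2: (stable)
  FIRST(S)={a,b}  FIRST(A)={a,b}  FIRST(B)={a,b}  FIRST(C)={a,b}

FIRST(S) = ["a", "b"]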